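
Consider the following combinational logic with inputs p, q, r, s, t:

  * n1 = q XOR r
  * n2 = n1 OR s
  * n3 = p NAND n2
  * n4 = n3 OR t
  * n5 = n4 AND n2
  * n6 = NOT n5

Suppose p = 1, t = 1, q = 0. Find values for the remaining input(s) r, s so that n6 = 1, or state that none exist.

n6 = NOT n5 must be 1, so n5 = 0.
n5 = n4 AND n2 must be 0, so at least one of n4, n2 is 0.
Check with p = 1, t = 1, q = 0 and r=0, s=0:
n1 = q XOR r = 0 XOR 0 = 0
n2 = n1 OR s = 0 OR 0 = 0
n3 = p NAND n2 = 1 NAND 0 = 1
n4 = n3 OR t = 1 OR 1 = 1
n5 = n4 AND n2 = 1 AND 0 = 0
n6 = NOT n5 = NOT 0 = 1
So n6 = 1.

r=0 s=0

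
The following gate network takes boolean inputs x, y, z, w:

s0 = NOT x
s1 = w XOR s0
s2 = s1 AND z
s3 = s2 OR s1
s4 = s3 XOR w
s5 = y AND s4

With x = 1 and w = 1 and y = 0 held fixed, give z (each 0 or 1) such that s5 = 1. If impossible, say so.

With x = 1 and w = 1 and y = 0 fixed, none of the 2 settings of z give s5 = 1.
For example, with z=1:
s0 = NOT x = NOT 1 = 0
s1 = w XOR s0 = 1 XOR 0 = 1
s2 = s1 AND z = 1 AND 1 = 1
s3 = s2 OR s1 = 1 OR 1 = 1
s4 = s3 XOR w = 1 XOR 1 = 0
s5 = y AND s4 = 0 AND 0 = 0
giving s5 = 0 ≠ 1.

no solution exists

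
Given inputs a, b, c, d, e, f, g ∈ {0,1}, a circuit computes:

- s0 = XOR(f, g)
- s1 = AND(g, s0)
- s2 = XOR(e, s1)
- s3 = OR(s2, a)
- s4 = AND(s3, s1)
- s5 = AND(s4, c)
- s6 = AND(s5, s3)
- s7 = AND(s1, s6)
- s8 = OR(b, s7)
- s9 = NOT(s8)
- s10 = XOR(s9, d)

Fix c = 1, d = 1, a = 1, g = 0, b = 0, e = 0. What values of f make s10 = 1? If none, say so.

no solution exists

With c = 1, d = 1, a = 1, g = 0, b = 0, e = 0 fixed, none of the 2 settings of f give s10 = 1.
For example, with f=0:
s0 = XOR(f, g) = XOR(0, 0) = 0
s1 = AND(g, s0) = AND(0, 0) = 0
s2 = XOR(e, s1) = XOR(0, 0) = 0
s3 = OR(s2, a) = OR(0, 1) = 1
s4 = AND(s3, s1) = AND(1, 0) = 0
s5 = AND(s4, c) = AND(0, 1) = 0
s6 = AND(s5, s3) = AND(0, 1) = 0
s7 = AND(s1, s6) = AND(0, 0) = 0
s8 = OR(b, s7) = OR(0, 0) = 0
s9 = NOT(s8) = NOT 0 = 1
s10 = XOR(s9, d) = XOR(1, 1) = 0
giving s10 = 0 ≠ 1.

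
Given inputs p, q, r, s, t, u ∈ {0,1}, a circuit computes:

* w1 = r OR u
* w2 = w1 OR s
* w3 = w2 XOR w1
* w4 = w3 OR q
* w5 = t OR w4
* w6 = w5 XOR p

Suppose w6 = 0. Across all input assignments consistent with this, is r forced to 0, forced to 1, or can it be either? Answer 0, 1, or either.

Both values of r occur among assignments with w6 = 0:
  r=0: p=0, q=0, r=0, s=0, t=0, u=0
  r=1: p=0, q=0, r=1, s=0, t=0, u=0

either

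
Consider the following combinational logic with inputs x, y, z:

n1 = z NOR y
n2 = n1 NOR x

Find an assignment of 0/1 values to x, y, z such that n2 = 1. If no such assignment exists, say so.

n2 = n1 NOR x must be 1, so both n1 = 0 and x = 0.
n1 = z NOR y must be 0, so at least one of z, y is 1.
Check with x=0, y=1, z=0:
n1 = z NOR y = 0 NOR 1 = 0
n2 = n1 NOR x = 0 NOR 0 = 1
So n2 = 1 as required.

x=0, y=1, z=0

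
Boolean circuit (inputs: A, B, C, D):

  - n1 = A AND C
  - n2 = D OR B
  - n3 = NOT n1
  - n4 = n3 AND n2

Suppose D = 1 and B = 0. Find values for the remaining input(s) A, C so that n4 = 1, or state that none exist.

Check with D = 1 and B = 0 and A=0, C=0:
n1 = A AND C = 0 AND 0 = 0
n2 = D OR B = 1 OR 0 = 1
n3 = NOT n1 = NOT 0 = 1
n4 = n3 AND n2 = 1 AND 1 = 1
So n4 = 1.

A=0, C=0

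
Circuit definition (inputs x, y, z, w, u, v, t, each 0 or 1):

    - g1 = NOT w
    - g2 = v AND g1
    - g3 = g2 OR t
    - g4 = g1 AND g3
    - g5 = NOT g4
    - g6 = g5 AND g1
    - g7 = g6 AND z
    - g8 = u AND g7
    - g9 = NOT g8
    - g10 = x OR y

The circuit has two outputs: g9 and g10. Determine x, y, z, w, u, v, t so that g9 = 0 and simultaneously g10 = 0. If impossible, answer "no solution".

x=0, y=0, z=1, w=0, u=1, v=0, t=0

Check with x=0, y=0, z=1, w=0, u=1, v=0, t=0:
g1 = NOT w = NOT 0 = 1
g2 = v AND g1 = 0 AND 1 = 0
g3 = g2 OR t = 0 OR 0 = 0
g4 = g1 AND g3 = 1 AND 0 = 0
g5 = NOT g4 = NOT 0 = 1
g6 = g5 AND g1 = 1 AND 1 = 1
g7 = g6 AND z = 1 AND 1 = 1
g8 = u AND g7 = 1 AND 1 = 1
g9 = NOT g8 = NOT 1 = 0
g10 = x OR y = 0 OR 0 = 0
So g9 = 0 and g10 = 0.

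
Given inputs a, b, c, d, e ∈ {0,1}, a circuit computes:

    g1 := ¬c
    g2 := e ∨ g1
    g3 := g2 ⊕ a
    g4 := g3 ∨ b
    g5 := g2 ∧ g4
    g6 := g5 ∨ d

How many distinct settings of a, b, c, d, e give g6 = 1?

g6 = g5 ∨ d must be 1, so at least one of g5, d is 1.
Enumerating the 32 input combinations, 25 give g6 = 1 and 7 give g6 = 0.

25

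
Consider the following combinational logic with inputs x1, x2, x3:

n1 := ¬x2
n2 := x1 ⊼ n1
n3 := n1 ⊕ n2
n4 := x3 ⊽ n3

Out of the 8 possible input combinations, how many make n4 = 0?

7

n4 = x3 ⊽ n3 must be 0, so at least one of x3, n3 is 1.
Enumerating the 8 input combinations, 7 give n4 = 0 and 1 give n4 = 1.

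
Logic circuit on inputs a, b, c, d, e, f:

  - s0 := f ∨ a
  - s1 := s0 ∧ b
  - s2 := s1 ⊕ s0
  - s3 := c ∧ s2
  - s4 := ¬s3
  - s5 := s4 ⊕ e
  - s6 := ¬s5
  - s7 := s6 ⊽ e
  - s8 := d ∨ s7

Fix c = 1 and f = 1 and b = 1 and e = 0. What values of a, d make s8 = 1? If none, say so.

a=0, d=0

Check with c = 1 and f = 1 and b = 1 and e = 0 and a=0, d=0:
s0 = f ∨ a = 1 ∨ 0 = 1
s1 = s0 ∧ b = 1 ∧ 1 = 1
s2 = s1 ⊕ s0 = 1 ⊕ 1 = 0
s3 = c ∧ s2 = 1 ∧ 0 = 0
s4 = ¬s3 = ¬0 = 1
s5 = s4 ⊕ e = 1 ⊕ 0 = 1
s6 = ¬s5 = ¬1 = 0
s7 = s6 ⊽ e = 0 ⊽ 0 = 1
s8 = d ∨ s7 = 0 ∨ 1 = 1
So s8 = 1.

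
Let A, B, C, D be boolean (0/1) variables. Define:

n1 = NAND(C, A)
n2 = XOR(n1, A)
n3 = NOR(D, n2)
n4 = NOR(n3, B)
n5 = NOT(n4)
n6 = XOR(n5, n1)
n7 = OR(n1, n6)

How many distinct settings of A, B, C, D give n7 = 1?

n7 = OR(n1, n6) must be 1, so at least one of n1, n6 is 1.
Enumerating the 16 input combinations, 14 give n7 = 1 and 2 give n7 = 0.

14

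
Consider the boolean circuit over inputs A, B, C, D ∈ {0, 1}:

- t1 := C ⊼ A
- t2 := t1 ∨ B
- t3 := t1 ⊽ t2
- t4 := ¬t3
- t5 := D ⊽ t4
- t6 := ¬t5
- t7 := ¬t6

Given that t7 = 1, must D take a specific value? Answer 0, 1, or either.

0

t7 = ¬t6 must be 1, so t6 = 0.
t6 = ¬t5 must be 0, so t5 = 1.
Every assignment with t7 = 1 has D = 0; there are 1 such assignment(s).
  A=1, B=0, C=1, D=0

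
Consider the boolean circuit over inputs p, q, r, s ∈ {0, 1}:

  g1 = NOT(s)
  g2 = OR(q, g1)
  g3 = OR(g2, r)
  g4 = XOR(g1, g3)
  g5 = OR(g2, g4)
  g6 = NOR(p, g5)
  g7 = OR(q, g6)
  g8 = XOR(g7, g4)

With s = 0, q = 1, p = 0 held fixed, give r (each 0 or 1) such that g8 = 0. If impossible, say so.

With s = 0, q = 1, p = 0 fixed, none of the 2 settings of r give g8 = 0.
For example, with r=0:
g1 = NOT(s) = NOT 0 = 1
g2 = OR(q, g1) = OR(1, 1) = 1
g3 = OR(g2, r) = OR(1, 0) = 1
g4 = XOR(g1, g3) = XOR(1, 1) = 0
g5 = OR(g2, g4) = OR(1, 0) = 1
g6 = NOR(p, g5) = NOR(0, 1) = 0
g7 = OR(q, g6) = OR(1, 0) = 1
g8 = XOR(g7, g4) = XOR(1, 0) = 1
giving g8 = 1 ≠ 0.

no solution exists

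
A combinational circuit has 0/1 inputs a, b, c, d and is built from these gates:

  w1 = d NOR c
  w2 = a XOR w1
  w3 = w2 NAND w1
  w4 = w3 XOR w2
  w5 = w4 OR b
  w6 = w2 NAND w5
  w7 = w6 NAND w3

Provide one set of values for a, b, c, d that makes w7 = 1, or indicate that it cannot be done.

w7 = w6 NAND w3 must be 1, so at least one of w6, w3 is 0.
Check with a=1 b=1 c=0 d=1:
w1 = d NOR c = 1 NOR 0 = 0
w2 = a XOR w1 = 1 XOR 0 = 1
w3 = w2 NAND w1 = 1 NAND 0 = 1
w4 = w3 XOR w2 = 1 XOR 1 = 0
w5 = w4 OR b = 0 OR 1 = 1
w6 = w2 NAND w5 = 1 NAND 1 = 0
w7 = w6 NAND w3 = 0 NAND 1 = 1
So w7 = 1 as required.

a=1 b=1 c=0 d=1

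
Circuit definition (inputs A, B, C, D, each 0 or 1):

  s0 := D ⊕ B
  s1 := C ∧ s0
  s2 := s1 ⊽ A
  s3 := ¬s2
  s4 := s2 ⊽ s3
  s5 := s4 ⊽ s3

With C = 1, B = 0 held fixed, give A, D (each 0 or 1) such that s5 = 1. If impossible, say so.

A=0 D=0

Check with C = 1, B = 0 and A=0, D=0:
s0 = D ⊕ B = 0 ⊕ 0 = 0
s1 = C ∧ s0 = 1 ∧ 0 = 0
s2 = s1 ⊽ A = 0 ⊽ 0 = 1
s3 = ¬s2 = ¬1 = 0
s4 = s2 ⊽ s3 = 1 ⊽ 0 = 0
s5 = s4 ⊽ s3 = 0 ⊽ 0 = 1
So s5 = 1.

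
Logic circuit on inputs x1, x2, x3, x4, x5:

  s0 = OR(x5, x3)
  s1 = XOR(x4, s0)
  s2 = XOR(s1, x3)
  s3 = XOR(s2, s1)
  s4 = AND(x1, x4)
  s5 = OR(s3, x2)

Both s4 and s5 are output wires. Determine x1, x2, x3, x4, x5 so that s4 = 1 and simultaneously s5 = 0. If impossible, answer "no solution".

x1=1 x2=0 x3=0 x4=1 x5=1

Check with x1=1 x2=0 x3=0 x4=1 x5=1:
s0 = OR(x5, x3) = OR(1, 0) = 1
s1 = XOR(x4, s0) = XOR(1, 1) = 0
s2 = XOR(s1, x3) = XOR(0, 0) = 0
s3 = XOR(s2, s1) = XOR(0, 0) = 0
s4 = AND(x1, x4) = AND(1, 1) = 1
s5 = OR(s3, x2) = OR(0, 0) = 0
So s4 = 1 and s5 = 0.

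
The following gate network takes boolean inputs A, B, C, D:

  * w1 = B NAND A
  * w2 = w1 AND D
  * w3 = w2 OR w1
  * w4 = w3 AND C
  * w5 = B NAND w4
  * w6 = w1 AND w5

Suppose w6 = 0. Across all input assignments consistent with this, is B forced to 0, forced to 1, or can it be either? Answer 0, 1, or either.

w6 = w1 AND w5 must be 0, so at least one of w1, w5 is 0.
Every assignment with w6 = 0 has B = 1; there are 6 such assignment(s).

1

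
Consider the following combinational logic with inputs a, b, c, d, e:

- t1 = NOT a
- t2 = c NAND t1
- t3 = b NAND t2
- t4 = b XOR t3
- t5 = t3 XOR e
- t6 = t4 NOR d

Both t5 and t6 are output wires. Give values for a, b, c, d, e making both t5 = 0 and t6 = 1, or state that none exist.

a=0, b=1, c=1, d=0, e=1

Check with a=0, b=1, c=1, d=0, e=1:
t1 = NOT a = NOT 0 = 1
t2 = c NAND t1 = 1 NAND 1 = 0
t3 = b NAND t2 = 1 NAND 0 = 1
t4 = b XOR t3 = 1 XOR 1 = 0
t5 = t3 XOR e = 1 XOR 1 = 0
t6 = t4 NOR d = 0 NOR 0 = 1
So t5 = 0 and t6 = 1.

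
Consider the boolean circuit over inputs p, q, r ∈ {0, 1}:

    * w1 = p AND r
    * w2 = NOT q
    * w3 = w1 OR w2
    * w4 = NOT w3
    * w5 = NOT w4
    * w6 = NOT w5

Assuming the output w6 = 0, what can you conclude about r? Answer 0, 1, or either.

Both values of r occur among assignments with w6 = 0:
  r=0: p=0, q=0, r=0
  r=1: p=0, q=0, r=1

either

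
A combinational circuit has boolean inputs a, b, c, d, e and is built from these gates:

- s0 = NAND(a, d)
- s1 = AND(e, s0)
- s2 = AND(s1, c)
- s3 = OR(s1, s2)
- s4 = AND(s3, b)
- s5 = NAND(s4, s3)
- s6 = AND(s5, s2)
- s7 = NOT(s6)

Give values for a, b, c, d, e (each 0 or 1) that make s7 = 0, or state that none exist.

a=0 b=0 c=1 d=1 e=1

Check with a=0 b=0 c=1 d=1 e=1:
s0 = NAND(a, d) = NAND(0, 1) = 1
s1 = AND(e, s0) = AND(1, 1) = 1
s2 = AND(s1, c) = AND(1, 1) = 1
s3 = OR(s1, s2) = OR(1, 1) = 1
s4 = AND(s3, b) = AND(1, 0) = 0
s5 = NAND(s4, s3) = NAND(0, 1) = 1
s6 = AND(s5, s2) = AND(1, 1) = 1
s7 = NOT(s6) = NOT 1 = 0
So s7 = 0 as required.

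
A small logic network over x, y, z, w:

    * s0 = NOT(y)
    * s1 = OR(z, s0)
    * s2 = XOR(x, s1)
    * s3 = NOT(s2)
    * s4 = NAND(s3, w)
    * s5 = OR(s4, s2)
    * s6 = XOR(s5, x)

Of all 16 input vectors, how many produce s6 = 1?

s6 = XOR(s5, x) must be 1, so s5 and x differ.
Enumerating the 16 input combinations, 10 give s6 = 1 and 6 give s6 = 0.

10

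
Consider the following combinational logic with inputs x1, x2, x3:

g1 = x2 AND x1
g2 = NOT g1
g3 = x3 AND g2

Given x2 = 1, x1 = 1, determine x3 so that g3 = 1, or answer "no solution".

no solution exists

With x2 = 1, x1 = 1 fixed, none of the 2 settings of x3 give g3 = 1.
For example, with x3=0:
g1 = x2 AND x1 = 1 AND 1 = 1
g2 = NOT g1 = NOT 1 = 0
g3 = x3 AND g2 = 0 AND 0 = 0
giving g3 = 0 ≠ 1.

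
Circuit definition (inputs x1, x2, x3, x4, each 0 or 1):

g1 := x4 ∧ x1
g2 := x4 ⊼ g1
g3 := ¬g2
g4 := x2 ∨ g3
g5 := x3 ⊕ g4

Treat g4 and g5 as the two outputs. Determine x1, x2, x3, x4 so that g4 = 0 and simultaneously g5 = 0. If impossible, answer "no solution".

Check with x1=0 x2=0 x3=0 x4=1:
g1 = x4 ∧ x1 = 1 ∧ 0 = 0
g2 = x4 ⊼ g1 = 1 ⊼ 0 = 1
g3 = ¬g2 = ¬1 = 0
g4 = x2 ∨ g3 = 0 ∨ 0 = 0
g5 = x3 ⊕ g4 = 0 ⊕ 0 = 0
So g4 = 0 and g5 = 0.

x1=0 x2=0 x3=0 x4=1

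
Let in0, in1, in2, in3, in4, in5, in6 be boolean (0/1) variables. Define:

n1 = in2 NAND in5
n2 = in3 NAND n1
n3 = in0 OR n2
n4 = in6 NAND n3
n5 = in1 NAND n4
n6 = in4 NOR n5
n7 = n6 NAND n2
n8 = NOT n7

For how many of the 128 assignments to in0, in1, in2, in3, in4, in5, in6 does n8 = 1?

10

n8 = NOT n7 must be 1, so n7 = 0.
Enumerating the 128 input combinations, 10 give n8 = 1 and 118 give n8 = 0.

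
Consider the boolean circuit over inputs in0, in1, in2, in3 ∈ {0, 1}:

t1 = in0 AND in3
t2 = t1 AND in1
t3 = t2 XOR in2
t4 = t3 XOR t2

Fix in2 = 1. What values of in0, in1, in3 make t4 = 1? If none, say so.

t4 = t3 XOR t2 must be 1, so t3 and t2 differ.
Check with in2 = 1 and in0=1, in1=1, in3=1:
t1 = in0 AND in3 = 1 AND 1 = 1
t2 = t1 AND in1 = 1 AND 1 = 1
t3 = t2 XOR in2 = 1 XOR 1 = 0
t4 = t3 XOR t2 = 0 XOR 1 = 1
So t4 = 1.

in0=1, in1=1, in3=1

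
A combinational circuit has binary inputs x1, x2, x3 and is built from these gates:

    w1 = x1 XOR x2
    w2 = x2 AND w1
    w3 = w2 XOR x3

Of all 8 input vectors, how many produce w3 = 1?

4

w3 = w2 XOR x3 must be 1, so w2 and x3 differ.
Satisfying assignments:
  x1=0, x2=0, x3=1
  x1=0, x2=1, x3=0
  x1=1, x2=0, x3=1
  x1=1, x2=1, x3=1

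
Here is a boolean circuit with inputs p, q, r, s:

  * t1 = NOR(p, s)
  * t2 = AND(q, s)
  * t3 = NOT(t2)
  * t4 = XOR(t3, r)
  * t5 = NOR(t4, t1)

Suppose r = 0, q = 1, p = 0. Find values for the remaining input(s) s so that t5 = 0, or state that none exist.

s=0

Check with r = 0, q = 1, p = 0 and s=0:
t1 = NOR(p, s) = NOR(0, 0) = 1
t2 = AND(q, s) = AND(1, 0) = 0
t3 = NOT(t2) = NOT 0 = 1
t4 = XOR(t3, r) = XOR(1, 0) = 1
t5 = NOR(t4, t1) = NOR(1, 1) = 0
So t5 = 0.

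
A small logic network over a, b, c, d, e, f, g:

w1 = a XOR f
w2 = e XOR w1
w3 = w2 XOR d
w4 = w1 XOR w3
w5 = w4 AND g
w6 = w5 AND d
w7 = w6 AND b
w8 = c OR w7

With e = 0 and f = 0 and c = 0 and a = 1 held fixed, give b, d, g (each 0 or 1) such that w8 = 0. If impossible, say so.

b=1 d=0 g=1

w8 = c OR w7 must be 0, so both c = 0 and w7 = 0.
w7 = w6 AND b must be 0, so at least one of w6, b is 0.
Check with e = 0 and f = 0 and c = 0 and a = 1 and b=1, d=0, g=1:
w1 = a XOR f = 1 XOR 0 = 1
w2 = e XOR w1 = 0 XOR 1 = 1
w3 = w2 XOR d = 1 XOR 0 = 1
w4 = w1 XOR w3 = 1 XOR 1 = 0
w5 = w4 AND g = 0 AND 1 = 0
w6 = w5 AND d = 0 AND 0 = 0
w7 = w6 AND b = 0 AND 1 = 0
w8 = c OR w7 = 0 OR 0 = 0
So w8 = 0.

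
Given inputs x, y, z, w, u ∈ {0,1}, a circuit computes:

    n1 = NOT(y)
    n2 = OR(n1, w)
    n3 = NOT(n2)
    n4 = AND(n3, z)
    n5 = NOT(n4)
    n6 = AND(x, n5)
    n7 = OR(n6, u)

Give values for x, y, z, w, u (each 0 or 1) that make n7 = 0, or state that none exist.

x=0, y=1, z=0, w=0, u=0

Check with x=0, y=1, z=0, w=0, u=0:
n1 = NOT(y) = NOT 1 = 0
n2 = OR(n1, w) = OR(0, 0) = 0
n3 = NOT(n2) = NOT 0 = 1
n4 = AND(n3, z) = AND(1, 0) = 0
n5 = NOT(n4) = NOT 0 = 1
n6 = AND(x, n5) = AND(0, 1) = 0
n7 = OR(n6, u) = OR(0, 0) = 0
So n7 = 0 as required.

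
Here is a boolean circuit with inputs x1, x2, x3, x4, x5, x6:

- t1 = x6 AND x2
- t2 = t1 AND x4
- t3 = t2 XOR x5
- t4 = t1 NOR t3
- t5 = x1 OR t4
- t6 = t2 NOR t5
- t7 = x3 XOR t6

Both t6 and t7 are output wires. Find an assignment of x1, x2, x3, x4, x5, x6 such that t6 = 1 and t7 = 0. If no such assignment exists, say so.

Check with x1=0, x2=0, x3=1, x4=1, x5=1, x6=1:
t1 = x6 AND x2 = 1 AND 0 = 0
t2 = t1 AND x4 = 0 AND 1 = 0
t3 = t2 XOR x5 = 0 XOR 1 = 1
t4 = t1 NOR t3 = 0 NOR 1 = 0
t5 = x1 OR t4 = 0 OR 0 = 0
t6 = t2 NOR t5 = 0 NOR 0 = 1
t7 = x3 XOR t6 = 1 XOR 1 = 0
So t6 = 1 and t7 = 0.

x1=0, x2=0, x3=1, x4=1, x5=1, x6=1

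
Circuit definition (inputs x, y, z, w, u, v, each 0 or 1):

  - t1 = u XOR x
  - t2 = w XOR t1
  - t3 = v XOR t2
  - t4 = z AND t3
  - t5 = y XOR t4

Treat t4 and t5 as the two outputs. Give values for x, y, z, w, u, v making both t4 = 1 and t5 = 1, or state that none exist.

Check with x=0, y=0, z=1, w=0, u=0, v=1:
t1 = u XOR x = 0 XOR 0 = 0
t2 = w XOR t1 = 0 XOR 0 = 0
t3 = v XOR t2 = 1 XOR 0 = 1
t4 = z AND t3 = 1 AND 1 = 1
t5 = y XOR t4 = 0 XOR 1 = 1
So t4 = 1 and t5 = 1.

x=0, y=0, z=1, w=0, u=0, v=1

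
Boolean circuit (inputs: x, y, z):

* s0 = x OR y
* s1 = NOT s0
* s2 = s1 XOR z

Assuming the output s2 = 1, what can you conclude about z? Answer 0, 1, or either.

either

Both values of z occur among assignments with s2 = 1:
  z=0: x=0, y=0, z=0
  z=1: x=0, y=1, z=1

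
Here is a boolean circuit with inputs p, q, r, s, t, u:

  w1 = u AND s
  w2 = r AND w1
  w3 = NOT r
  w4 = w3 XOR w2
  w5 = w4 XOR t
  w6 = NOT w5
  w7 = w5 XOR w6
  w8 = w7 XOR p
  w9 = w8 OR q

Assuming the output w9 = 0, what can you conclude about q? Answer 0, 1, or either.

w9 = w8 OR q must be 0, so both w8 = 0 and q = 0.
Every assignment with w9 = 0 has q = 0; there are 16 such assignment(s).

0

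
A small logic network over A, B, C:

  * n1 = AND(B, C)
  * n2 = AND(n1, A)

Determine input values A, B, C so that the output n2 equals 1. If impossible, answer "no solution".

Check with A=1, B=1, C=1:
n1 = AND(B, C) = AND(1, 1) = 1
n2 = AND(n1, A) = AND(1, 1) = 1
So n2 = 1 as required.

A=1, B=1, C=1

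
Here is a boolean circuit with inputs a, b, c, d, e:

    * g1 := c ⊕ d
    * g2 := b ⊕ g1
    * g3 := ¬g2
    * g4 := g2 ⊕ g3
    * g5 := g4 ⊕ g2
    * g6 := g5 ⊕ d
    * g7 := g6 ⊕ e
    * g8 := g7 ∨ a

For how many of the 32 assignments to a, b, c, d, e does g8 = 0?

g8 = g7 ∨ a must be 0, so both g7 = 0 and a = 0.
Enumerating the 32 input combinations, 8 give g8 = 0 and 24 give g8 = 1.

8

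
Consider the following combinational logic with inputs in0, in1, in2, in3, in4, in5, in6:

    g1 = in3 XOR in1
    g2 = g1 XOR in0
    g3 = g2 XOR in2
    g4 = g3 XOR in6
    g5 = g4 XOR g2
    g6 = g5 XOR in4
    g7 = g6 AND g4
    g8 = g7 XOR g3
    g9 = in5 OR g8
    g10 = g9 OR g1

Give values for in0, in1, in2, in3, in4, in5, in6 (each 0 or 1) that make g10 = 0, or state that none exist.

in0=0, in1=0, in2=0, in3=0, in4=0, in5=0, in6=0

g10 = g9 OR g1 must be 0, so both g9 = 0 and g1 = 0.
g9 = in5 OR g8 must be 0, so both in5 = 0 and g8 = 0.
g1 = in3 XOR in1 must be 0, so in3 and in1 are equal.
Check with in0=0, in1=0, in2=0, in3=0, in4=0, in5=0, in6=0:
g1 = in3 XOR in1 = 0 XOR 0 = 0
g2 = g1 XOR in0 = 0 XOR 0 = 0
g3 = g2 XOR in2 = 0 XOR 0 = 0
g4 = g3 XOR in6 = 0 XOR 0 = 0
g5 = g4 XOR g2 = 0 XOR 0 = 0
g6 = g5 XOR in4 = 0 XOR 0 = 0
g7 = g6 AND g4 = 0 AND 0 = 0
g8 = g7 XOR g3 = 0 XOR 0 = 0
g9 = in5 OR g8 = 0 OR 0 = 0
g10 = g9 OR g1 = 0 OR 0 = 0
So g10 = 0 as required.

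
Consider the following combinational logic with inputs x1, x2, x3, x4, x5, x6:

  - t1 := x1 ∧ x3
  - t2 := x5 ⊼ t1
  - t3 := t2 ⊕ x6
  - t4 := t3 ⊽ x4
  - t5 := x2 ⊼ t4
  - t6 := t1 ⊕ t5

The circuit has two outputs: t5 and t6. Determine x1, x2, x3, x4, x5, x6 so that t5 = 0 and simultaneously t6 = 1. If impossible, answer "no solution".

x1=1, x2=1, x3=1, x4=0, x5=0, x6=1

Check with x1=1, x2=1, x3=1, x4=0, x5=0, x6=1:
t1 = x1 ∧ x3 = 1 ∧ 1 = 1
t2 = x5 ⊼ t1 = 0 ⊼ 1 = 1
t3 = t2 ⊕ x6 = 1 ⊕ 1 = 0
t4 = t3 ⊽ x4 = 0 ⊽ 0 = 1
t5 = x2 ⊼ t4 = 1 ⊼ 1 = 0
t6 = t1 ⊕ t5 = 1 ⊕ 0 = 1
So t5 = 0 and t6 = 1.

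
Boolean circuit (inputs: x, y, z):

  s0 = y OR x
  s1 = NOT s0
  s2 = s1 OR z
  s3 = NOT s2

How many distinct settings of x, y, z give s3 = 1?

s3 = NOT s2 must be 1, so s2 = 0.
Satisfying assignments:
  x=0, y=1, z=0
  x=1, y=0, z=0
  x=1, y=1, z=0

3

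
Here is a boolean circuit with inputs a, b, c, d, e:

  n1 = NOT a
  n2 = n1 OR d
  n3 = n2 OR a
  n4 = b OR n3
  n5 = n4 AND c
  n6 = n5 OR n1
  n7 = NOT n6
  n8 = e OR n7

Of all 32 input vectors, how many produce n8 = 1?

20

n8 = e OR n7 must be 1, so at least one of e, n7 is 1.
Enumerating the 32 input combinations, 20 give n8 = 1 and 12 give n8 = 0.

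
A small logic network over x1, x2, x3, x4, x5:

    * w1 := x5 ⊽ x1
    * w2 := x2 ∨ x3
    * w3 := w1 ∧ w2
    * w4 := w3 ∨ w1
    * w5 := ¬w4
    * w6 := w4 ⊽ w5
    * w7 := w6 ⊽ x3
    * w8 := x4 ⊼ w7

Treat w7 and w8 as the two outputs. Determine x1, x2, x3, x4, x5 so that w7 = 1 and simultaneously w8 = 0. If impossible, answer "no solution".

x1=0, x2=0, x3=0, x4=1, x5=1

Check with x1=0, x2=0, x3=0, x4=1, x5=1:
w1 = x5 ⊽ x1 = 1 ⊽ 0 = 0
w2 = x2 ∨ x3 = 0 ∨ 0 = 0
w3 = w1 ∧ w2 = 0 ∧ 0 = 0
w4 = w3 ∨ w1 = 0 ∨ 0 = 0
w5 = ¬w4 = ¬0 = 1
w6 = w4 ⊽ w5 = 0 ⊽ 1 = 0
w7 = w6 ⊽ x3 = 0 ⊽ 0 = 1
w8 = x4 ⊼ w7 = 1 ⊼ 1 = 0
So w7 = 1 and w8 = 0.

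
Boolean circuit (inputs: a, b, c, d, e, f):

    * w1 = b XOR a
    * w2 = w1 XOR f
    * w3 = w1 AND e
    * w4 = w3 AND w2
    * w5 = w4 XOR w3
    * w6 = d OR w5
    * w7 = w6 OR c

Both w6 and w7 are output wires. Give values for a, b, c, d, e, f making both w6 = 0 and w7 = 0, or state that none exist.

Check with a=0 b=0 c=0 d=0 e=1 f=1:
w1 = b XOR a = 0 XOR 0 = 0
w2 = w1 XOR f = 0 XOR 1 = 1
w3 = w1 AND e = 0 AND 1 = 0
w4 = w3 AND w2 = 0 AND 1 = 0
w5 = w4 XOR w3 = 0 XOR 0 = 0
w6 = d OR w5 = 0 OR 0 = 0
w7 = w6 OR c = 0 OR 0 = 0
So w6 = 0 and w7 = 0.

a=0 b=0 c=0 d=0 e=1 f=1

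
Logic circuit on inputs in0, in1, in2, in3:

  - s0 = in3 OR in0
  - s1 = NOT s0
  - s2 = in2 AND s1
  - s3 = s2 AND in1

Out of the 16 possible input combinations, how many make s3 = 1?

1

s3 = s2 AND in1 must be 1, so both s2 = 1 and in1 = 1.
s2 = in2 AND s1 must be 1, so both in2 = 1 and s1 = 1.
Satisfying assignments:
  in0=0, in1=1, in2=1, in3=0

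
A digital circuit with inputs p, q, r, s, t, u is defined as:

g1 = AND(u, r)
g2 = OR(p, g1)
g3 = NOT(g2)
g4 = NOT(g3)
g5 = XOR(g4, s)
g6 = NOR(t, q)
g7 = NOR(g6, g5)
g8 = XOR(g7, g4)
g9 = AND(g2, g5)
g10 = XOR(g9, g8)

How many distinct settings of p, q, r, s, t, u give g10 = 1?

g10 = XOR(g9, g8) must be 1, so g9 and g8 differ.
Enumerating the 64 input combinations, 14 give g10 = 1 and 50 give g10 = 0.

14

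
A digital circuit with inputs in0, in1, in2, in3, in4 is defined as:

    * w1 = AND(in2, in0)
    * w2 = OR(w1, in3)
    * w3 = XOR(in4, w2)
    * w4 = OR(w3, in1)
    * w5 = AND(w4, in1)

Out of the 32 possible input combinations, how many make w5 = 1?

w5 = AND(w4, in1) must be 1, so both w4 = 1 and in1 = 1.
w4 = OR(w3, in1) must be 1, so at least one of w3, in1 is 1.
Enumerating the 32 input combinations, 16 give w5 = 1 and 16 give w5 = 0.

16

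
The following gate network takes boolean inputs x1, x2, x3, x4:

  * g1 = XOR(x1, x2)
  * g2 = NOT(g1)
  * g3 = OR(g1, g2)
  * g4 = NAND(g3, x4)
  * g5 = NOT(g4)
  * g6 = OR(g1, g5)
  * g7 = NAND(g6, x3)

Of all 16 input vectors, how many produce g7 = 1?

10

g7 = NAND(g6, x3) must be 1, so at least one of g6, x3 is 0.
Enumerating the 16 input combinations, 10 give g7 = 1 and 6 give g7 = 0.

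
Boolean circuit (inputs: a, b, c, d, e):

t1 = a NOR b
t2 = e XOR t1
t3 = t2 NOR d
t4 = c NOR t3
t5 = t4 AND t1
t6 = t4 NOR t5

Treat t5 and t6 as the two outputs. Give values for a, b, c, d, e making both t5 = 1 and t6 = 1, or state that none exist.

Across all 32 input combinations, none give both t5 = 1 and t6 = 1.

no solution exists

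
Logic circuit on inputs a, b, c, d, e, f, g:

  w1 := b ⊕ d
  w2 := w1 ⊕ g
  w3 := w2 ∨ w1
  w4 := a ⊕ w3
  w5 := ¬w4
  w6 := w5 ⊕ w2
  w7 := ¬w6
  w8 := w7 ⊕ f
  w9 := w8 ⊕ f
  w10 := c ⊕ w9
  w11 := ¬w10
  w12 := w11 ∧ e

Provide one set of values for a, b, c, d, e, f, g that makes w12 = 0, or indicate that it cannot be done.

w12 = w11 ∧ e must be 0, so at least one of w11, e is 0.
Check with a=0, b=1, c=1, d=1, e=0, f=1, g=0:
w1 = b ⊕ d = 1 ⊕ 1 = 0
w2 = w1 ⊕ g = 0 ⊕ 0 = 0
w3 = w2 ∨ w1 = 0 ∨ 0 = 0
w4 = a ⊕ w3 = 0 ⊕ 0 = 0
w5 = ¬w4 = ¬0 = 1
w6 = w5 ⊕ w2 = 1 ⊕ 0 = 1
w7 = ¬w6 = ¬1 = 0
w8 = w7 ⊕ f = 0 ⊕ 1 = 1
w9 = w8 ⊕ f = 1 ⊕ 1 = 0
w10 = c ⊕ w9 = 1 ⊕ 0 = 1
w11 = ¬w10 = ¬1 = 0
w12 = w11 ∧ e = 0 ∧ 0 = 0
So w12 = 0 as required.

a=0, b=1, c=1, d=1, e=0, f=1, g=0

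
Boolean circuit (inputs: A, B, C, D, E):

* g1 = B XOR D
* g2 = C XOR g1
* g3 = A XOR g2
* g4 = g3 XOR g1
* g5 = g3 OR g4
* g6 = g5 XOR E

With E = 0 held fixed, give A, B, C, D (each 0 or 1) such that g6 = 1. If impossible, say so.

A=0, B=0, C=1, D=0

g6 = g5 XOR E must be 1, so g5 and E differ.
Check with E = 0 and A=0, B=0, C=1, D=0:
g1 = B XOR D = 0 XOR 0 = 0
g2 = C XOR g1 = 1 XOR 0 = 1
g3 = A XOR g2 = 0 XOR 1 = 1
g4 = g3 XOR g1 = 1 XOR 0 = 1
g5 = g3 OR g4 = 1 OR 1 = 1
g6 = g5 XOR E = 1 XOR 0 = 1
So g6 = 1.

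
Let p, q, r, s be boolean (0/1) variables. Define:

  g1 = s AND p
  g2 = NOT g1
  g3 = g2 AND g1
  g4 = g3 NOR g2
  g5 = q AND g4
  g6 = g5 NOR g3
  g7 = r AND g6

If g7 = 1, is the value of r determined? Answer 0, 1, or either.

1

g7 = r AND g6 must be 1, so both r = 1 and g6 = 1.
Every assignment with g7 = 1 has r = 1; there are 7 such assignment(s).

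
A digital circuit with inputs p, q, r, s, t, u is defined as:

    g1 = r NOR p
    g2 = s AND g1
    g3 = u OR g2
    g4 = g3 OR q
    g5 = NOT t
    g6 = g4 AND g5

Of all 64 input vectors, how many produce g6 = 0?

39

g6 = g4 AND g5 must be 0, so at least one of g4, g5 is 0.
Enumerating the 64 input combinations, 39 give g6 = 0 and 25 give g6 = 1.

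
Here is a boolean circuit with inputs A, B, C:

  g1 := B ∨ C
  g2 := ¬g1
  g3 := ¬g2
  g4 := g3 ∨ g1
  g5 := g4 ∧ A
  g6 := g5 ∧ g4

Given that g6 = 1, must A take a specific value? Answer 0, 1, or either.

1

g6 = g5 ∧ g4 must be 1, so both g5 = 1 and g4 = 1.
Every assignment with g6 = 1 has A = 1; there are 3 such assignment(s).
  A=1, B=0, C=1
  A=1, B=1, C=0
  A=1, B=1, C=1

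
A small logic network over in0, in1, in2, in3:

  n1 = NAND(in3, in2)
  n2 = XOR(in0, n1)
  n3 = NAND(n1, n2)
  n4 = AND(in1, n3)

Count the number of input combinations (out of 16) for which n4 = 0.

n4 = AND(in1, n3) must be 0, so at least one of in1, n3 is 0.
Enumerating the 16 input combinations, 11 give n4 = 0 and 5 give n4 = 1.

11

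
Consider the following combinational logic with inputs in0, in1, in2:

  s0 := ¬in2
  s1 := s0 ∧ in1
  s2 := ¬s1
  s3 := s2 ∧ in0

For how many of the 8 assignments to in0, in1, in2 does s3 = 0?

s3 = s2 ∧ in0 must be 0, so at least one of s2, in0 is 0.
Satisfying assignments:
  in0=0, in1=0, in2=0
  in0=0, in1=0, in2=1
  in0=0, in1=1, in2=0
  in0=0, in1=1, in2=1
  in0=1, in1=1, in2=0

5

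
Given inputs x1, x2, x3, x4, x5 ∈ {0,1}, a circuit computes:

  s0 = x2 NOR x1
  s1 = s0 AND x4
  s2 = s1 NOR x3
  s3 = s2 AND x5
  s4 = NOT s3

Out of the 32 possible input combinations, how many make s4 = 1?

25

s4 = NOT s3 must be 1, so s3 = 0.
s3 = s2 AND x5 must be 0, so at least one of s2, x5 is 0.
Enumerating the 32 input combinations, 25 give s4 = 1 and 7 give s4 = 0.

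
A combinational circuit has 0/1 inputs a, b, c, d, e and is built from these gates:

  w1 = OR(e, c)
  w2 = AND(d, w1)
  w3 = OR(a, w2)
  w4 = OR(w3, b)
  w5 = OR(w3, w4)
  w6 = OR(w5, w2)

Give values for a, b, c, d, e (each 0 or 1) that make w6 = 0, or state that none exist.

a=0 b=0 c=0 d=1 e=0

w6 = OR(w5, w2) must be 0, so both w5 = 0 and w2 = 0.
Check with a=0 b=0 c=0 d=1 e=0:
w1 = OR(e, c) = OR(0, 0) = 0
w2 = AND(d, w1) = AND(1, 0) = 0
w3 = OR(a, w2) = OR(0, 0) = 0
w4 = OR(w3, b) = OR(0, 0) = 0
w5 = OR(w3, w4) = OR(0, 0) = 0
w6 = OR(w5, w2) = OR(0, 0) = 0
So w6 = 0 as required.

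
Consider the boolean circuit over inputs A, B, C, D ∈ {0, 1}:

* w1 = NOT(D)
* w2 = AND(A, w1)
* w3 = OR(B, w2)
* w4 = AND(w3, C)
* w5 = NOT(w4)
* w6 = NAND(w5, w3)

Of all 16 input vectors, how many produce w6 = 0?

5

w6 = NAND(w5, w3) must be 0, so both w5 = 1 and w3 = 1.
Satisfying assignments:
  A=0, B=1, C=0, D=0
  A=0, B=1, C=0, D=1
  A=1, B=0, C=0, D=0
  A=1, B=1, C=0, D=0
  A=1, B=1, C=0, D=1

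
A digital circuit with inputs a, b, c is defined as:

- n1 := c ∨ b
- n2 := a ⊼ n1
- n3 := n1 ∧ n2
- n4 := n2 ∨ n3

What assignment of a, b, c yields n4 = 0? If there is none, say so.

a=1, b=1, c=0

Check with a=1, b=1, c=0:
n1 = c ∨ b = 0 ∨ 1 = 1
n2 = a ⊼ n1 = 1 ⊼ 1 = 0
n3 = n1 ∧ n2 = 1 ∧ 0 = 0
n4 = n2 ∨ n3 = 0 ∨ 0 = 0
So n4 = 0 as required.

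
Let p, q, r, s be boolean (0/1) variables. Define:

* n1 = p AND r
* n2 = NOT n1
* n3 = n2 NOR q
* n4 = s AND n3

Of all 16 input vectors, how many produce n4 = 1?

1

n4 = s AND n3 must be 1, so both s = 1 and n3 = 1.
n3 = n2 NOR q must be 1, so both n2 = 0 and q = 0.
n2 = NOT n1 must be 0, so n1 = 1.
Satisfying assignments:
  p=1, q=0, r=1, s=1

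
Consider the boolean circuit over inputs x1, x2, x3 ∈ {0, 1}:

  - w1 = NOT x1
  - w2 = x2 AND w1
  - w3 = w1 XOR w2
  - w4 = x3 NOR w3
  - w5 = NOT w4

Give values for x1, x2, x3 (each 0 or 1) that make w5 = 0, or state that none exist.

x1=0, x2=1, x3=0

Check with x1=0, x2=1, x3=0:
w1 = NOT x1 = NOT 0 = 1
w2 = x2 AND w1 = 1 AND 1 = 1
w3 = w1 XOR w2 = 1 XOR 1 = 0
w4 = x3 NOR w3 = 0 NOR 0 = 1
w5 = NOT w4 = NOT 1 = 0
So w5 = 0 as required.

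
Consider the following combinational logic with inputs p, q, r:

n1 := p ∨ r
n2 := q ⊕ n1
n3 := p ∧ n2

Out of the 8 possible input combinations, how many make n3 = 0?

n3 = p ∧ n2 must be 0, so at least one of p, n2 is 0.
Satisfying assignments:
  p=0, q=0, r=0
  p=0, q=0, r=1
  p=0, q=1, r=0
  p=0, q=1, r=1
  p=1, q=1, r=0
  p=1, q=1, r=1

6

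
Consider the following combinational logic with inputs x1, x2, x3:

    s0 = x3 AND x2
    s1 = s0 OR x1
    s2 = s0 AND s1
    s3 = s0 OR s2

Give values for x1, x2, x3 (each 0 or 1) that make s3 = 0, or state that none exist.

x1=0, x2=1, x3=0

s3 = s0 OR s2 must be 0, so both s0 = 0 and s2 = 0.
s0 = x3 AND x2 must be 0, so at least one of x3, x2 is 0.
s2 = s0 AND s1 must be 0, so at least one of s0, s1 is 0.
Check with x1=0, x2=1, x3=0:
s0 = x3 AND x2 = 0 AND 1 = 0
s1 = s0 OR x1 = 0 OR 0 = 0
s2 = s0 AND s1 = 0 AND 0 = 0
s3 = s0 OR s2 = 0 OR 0 = 0
So s3 = 0 as required.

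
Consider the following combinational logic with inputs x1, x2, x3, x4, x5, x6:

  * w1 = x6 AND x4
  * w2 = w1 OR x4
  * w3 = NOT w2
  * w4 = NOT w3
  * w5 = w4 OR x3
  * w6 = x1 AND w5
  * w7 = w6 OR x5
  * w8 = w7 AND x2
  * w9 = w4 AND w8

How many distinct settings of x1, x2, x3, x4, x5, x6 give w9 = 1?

w9 = w4 AND w8 must be 1, so both w4 = 1 and w8 = 1.
w4 = NOT w3 must be 1, so w3 = 0.
w8 = w7 AND x2 must be 1, so both w7 = 1 and x2 = 1.
Enumerating the 64 input combinations, 12 give w9 = 1 and 52 give w9 = 0.

12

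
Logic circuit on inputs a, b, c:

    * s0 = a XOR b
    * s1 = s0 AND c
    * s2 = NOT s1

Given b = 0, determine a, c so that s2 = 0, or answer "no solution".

a=1, c=1

s2 = NOT s1 must be 0, so s1 = 1.
Check with b = 0 and a=1, c=1:
s0 = a XOR b = 1 XOR 0 = 1
s1 = s0 AND c = 1 AND 1 = 1
s2 = NOT s1 = NOT 1 = 0
So s2 = 0.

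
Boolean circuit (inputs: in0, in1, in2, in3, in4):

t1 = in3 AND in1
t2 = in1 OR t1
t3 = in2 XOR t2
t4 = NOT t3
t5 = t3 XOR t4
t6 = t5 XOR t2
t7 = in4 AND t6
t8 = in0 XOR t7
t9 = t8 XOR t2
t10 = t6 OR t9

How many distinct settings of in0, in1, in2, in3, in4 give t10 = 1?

24

t10 = t6 OR t9 must be 1, so at least one of t6, t9 is 1.
Enumerating the 32 input combinations, 24 give t10 = 1 and 8 give t10 = 0.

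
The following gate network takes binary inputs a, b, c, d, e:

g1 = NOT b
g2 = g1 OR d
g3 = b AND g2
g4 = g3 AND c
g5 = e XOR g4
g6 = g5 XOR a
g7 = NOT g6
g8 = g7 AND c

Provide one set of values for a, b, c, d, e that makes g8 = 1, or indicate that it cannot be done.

Check with a=0, b=1, c=1, d=0, e=0:
g1 = NOT b = NOT 1 = 0
g2 = g1 OR d = 0 OR 0 = 0
g3 = b AND g2 = 1 AND 0 = 0
g4 = g3 AND c = 0 AND 1 = 0
g5 = e XOR g4 = 0 XOR 0 = 0
g6 = g5 XOR a = 0 XOR 0 = 0
g7 = NOT g6 = NOT 0 = 1
g8 = g7 AND c = 1 AND 1 = 1
So g8 = 1 as required.

a=0, b=1, c=1, d=0, e=0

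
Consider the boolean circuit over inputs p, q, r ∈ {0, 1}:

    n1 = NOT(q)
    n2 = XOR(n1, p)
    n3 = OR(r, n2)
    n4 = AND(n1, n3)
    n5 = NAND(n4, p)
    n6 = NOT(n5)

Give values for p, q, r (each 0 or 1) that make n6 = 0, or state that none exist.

p=1 q=0 r=0

n6 = NOT(n5) must be 0, so n5 = 1.
Check with p=1 q=0 r=0:
n1 = NOT(q) = NOT 0 = 1
n2 = XOR(n1, p) = XOR(1, 1) = 0
n3 = OR(r, n2) = OR(0, 0) = 0
n4 = AND(n1, n3) = AND(1, 0) = 0
n5 = NAND(n4, p) = NAND(0, 1) = 1
n6 = NOT(n5) = NOT 1 = 0
So n6 = 0 as required.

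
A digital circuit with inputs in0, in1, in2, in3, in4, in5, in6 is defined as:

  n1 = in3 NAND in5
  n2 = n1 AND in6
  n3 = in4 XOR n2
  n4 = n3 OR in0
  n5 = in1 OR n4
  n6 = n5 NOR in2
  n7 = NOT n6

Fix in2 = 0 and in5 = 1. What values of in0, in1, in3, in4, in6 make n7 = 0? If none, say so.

in0=0 in1=0 in3=0 in4=0 in6=0

n7 = NOT n6 must be 0, so n6 = 1.
Check with in2 = 0 and in5 = 1 and in0=0, in1=0, in3=0, in4=0, in6=0:
n1 = in3 NAND in5 = 0 NAND 1 = 1
n2 = n1 AND in6 = 1 AND 0 = 0
n3 = in4 XOR n2 = 0 XOR 0 = 0
n4 = n3 OR in0 = 0 OR 0 = 0
n5 = in1 OR n4 = 0 OR 0 = 0
n6 = n5 NOR in2 = 0 NOR 0 = 1
n7 = NOT n6 = NOT 1 = 0
So n7 = 0.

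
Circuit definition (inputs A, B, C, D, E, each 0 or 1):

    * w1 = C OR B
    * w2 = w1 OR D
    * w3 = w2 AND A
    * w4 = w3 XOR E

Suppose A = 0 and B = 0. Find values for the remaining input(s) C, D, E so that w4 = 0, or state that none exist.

C=0 D=1 E=0

Check with A = 0 and B = 0 and C=0, D=1, E=0:
w1 = C OR B = 0 OR 0 = 0
w2 = w1 OR D = 0 OR 1 = 1
w3 = w2 AND A = 1 AND 0 = 0
w4 = w3 XOR E = 0 XOR 0 = 0
So w4 = 0.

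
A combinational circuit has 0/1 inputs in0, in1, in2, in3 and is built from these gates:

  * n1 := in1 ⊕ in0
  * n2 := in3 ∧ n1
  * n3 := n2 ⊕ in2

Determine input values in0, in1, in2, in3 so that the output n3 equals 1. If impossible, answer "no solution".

in0=1, in1=1, in2=1, in3=0

n3 = n2 ⊕ in2 must be 1, so n2 and in2 differ.
Check with in0=1, in1=1, in2=1, in3=0:
n1 = in1 ⊕ in0 = 1 ⊕ 1 = 0
n2 = in3 ∧ n1 = 0 ∧ 0 = 0
n3 = n2 ⊕ in2 = 0 ⊕ 1 = 1
So n3 = 1 as required.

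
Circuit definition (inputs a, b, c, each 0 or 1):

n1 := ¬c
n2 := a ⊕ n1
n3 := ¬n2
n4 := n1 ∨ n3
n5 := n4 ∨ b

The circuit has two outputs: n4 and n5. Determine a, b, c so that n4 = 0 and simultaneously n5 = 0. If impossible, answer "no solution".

Check with a=1, b=0, c=1:
n1 = ¬c = ¬1 = 0
n2 = a ⊕ n1 = 1 ⊕ 0 = 1
n3 = ¬n2 = ¬1 = 0
n4 = n1 ∨ n3 = 0 ∨ 0 = 0
n5 = n4 ∨ b = 0 ∨ 0 = 0
So n4 = 0 and n5 = 0.

a=1, b=0, c=1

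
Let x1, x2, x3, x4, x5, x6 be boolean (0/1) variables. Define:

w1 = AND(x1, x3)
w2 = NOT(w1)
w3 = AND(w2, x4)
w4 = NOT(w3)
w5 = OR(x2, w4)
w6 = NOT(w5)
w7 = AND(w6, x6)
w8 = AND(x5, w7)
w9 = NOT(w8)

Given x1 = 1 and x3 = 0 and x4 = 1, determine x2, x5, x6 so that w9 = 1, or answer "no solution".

x2=0 x5=0 x6=0

Check with x1 = 1 and x3 = 0 and x4 = 1 and x2=0, x5=0, x6=0:
w1 = AND(x1, x3) = AND(1, 0) = 0
w2 = NOT(w1) = NOT 0 = 1
w3 = AND(w2, x4) = AND(1, 1) = 1
w4 = NOT(w3) = NOT 1 = 0
w5 = OR(x2, w4) = OR(0, 0) = 0
w6 = NOT(w5) = NOT 0 = 1
w7 = AND(w6, x6) = AND(1, 0) = 0
w8 = AND(x5, w7) = AND(0, 0) = 0
w9 = NOT(w8) = NOT 0 = 1
So w9 = 1.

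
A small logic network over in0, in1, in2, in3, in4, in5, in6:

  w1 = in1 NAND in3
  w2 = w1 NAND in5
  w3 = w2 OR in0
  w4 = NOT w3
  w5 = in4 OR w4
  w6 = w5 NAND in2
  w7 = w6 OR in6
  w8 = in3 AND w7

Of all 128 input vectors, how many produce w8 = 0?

w8 = in3 AND w7 must be 0, so at least one of in3, w7 is 0.
Enumerating the 128 input combinations, 73 give w8 = 0 and 55 give w8 = 1.

73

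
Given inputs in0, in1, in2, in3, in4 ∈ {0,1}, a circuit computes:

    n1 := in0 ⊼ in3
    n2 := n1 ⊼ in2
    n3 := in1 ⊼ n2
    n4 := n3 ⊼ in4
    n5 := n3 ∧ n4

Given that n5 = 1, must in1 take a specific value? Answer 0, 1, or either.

either

Both values of in1 occur among assignments with n5 = 1:
  in1=0: in0=0, in1=0, in2=0, in3=0, in4=0
  in1=1: in0=0, in1=1, in2=1, in3=0, in4=0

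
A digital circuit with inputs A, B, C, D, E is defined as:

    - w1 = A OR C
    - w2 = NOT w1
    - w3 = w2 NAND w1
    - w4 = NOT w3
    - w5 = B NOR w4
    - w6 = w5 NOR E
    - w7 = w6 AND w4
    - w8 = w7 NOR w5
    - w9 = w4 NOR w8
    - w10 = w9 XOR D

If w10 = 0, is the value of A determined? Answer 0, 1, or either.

Both values of A occur among assignments with w10 = 0:
  A=0: A=0, B=0, C=0, D=1, E=0
  A=1: A=1, B=0, C=0, D=1, E=0

either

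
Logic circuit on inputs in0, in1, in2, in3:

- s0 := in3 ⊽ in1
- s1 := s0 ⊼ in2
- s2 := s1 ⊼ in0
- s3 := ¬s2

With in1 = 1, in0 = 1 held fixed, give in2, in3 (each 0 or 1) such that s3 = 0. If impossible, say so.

no solution exists

With in1 = 1, in0 = 1 fixed, none of the 4 settings of in2, in3 give s3 = 0.
For example, with in2=1, in3=0:
s0 = in3 ⊽ in1 = 0 ⊽ 1 = 0
s1 = s0 ⊼ in2 = 0 ⊼ 1 = 1
s2 = s1 ⊼ in0 = 1 ⊼ 1 = 0
s3 = ¬s2 = ¬0 = 1
giving s3 = 1 ≠ 0.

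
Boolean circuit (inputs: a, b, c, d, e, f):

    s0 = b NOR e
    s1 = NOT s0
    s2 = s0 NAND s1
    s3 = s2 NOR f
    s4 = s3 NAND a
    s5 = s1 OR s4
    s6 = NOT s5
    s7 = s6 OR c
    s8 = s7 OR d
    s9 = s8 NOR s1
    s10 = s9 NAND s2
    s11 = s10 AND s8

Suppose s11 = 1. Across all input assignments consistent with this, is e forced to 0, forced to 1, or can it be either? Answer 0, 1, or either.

Both values of e occur among assignments with s11 = 1:
  e=0: a=0, b=0, c=0, d=1, e=0, f=0
  e=1: a=0, b=0, c=0, d=1, e=1, f=0

either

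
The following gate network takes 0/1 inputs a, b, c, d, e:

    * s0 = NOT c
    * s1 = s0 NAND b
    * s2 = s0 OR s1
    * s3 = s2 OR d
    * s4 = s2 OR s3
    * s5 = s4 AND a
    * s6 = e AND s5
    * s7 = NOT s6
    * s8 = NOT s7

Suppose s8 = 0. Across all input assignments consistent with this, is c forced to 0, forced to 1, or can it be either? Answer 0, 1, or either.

Both values of c occur among assignments with s8 = 0:
  c=0: a=0, b=0, c=0, d=0, e=0
  c=1: a=0, b=0, c=1, d=0, e=0

either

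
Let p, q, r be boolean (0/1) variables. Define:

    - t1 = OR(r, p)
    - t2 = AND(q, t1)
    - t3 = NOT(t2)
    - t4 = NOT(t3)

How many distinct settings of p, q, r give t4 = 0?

t4 = NOT(t3) must be 0, so t3 = 1.
Satisfying assignments:
  p=0, q=0, r=0
  p=0, q=0, r=1
  p=0, q=1, r=0
  p=1, q=0, r=0
  p=1, q=0, r=1

5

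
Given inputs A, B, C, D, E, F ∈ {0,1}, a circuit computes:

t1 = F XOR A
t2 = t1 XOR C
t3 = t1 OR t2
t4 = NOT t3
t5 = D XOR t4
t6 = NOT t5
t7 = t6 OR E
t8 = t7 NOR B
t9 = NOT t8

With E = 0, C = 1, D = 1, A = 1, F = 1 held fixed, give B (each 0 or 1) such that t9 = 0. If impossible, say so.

t9 = NOT t8 must be 0, so t8 = 1.
Check with E = 0, C = 1, D = 1, A = 1, F = 1 and B=0:
t1 = F XOR A = 1 XOR 1 = 0
t2 = t1 XOR C = 0 XOR 1 = 1
t3 = t1 OR t2 = 0 OR 1 = 1
t4 = NOT t3 = NOT 1 = 0
t5 = D XOR t4 = 1 XOR 0 = 1
t6 = NOT t5 = NOT 1 = 0
t7 = t6 OR E = 0 OR 0 = 0
t8 = t7 NOR B = 0 NOR 0 = 1
t9 = NOT t8 = NOT 1 = 0
So t9 = 0.

B=0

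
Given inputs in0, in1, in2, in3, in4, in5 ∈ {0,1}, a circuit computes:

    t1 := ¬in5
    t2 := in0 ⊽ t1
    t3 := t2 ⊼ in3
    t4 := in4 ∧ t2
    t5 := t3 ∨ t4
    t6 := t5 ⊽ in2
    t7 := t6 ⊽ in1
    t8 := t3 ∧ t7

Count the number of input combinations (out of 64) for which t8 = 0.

t8 = t3 ∧ t7 must be 0, so at least one of t3, t7 is 0.
Enumerating the 64 input combinations, 36 give t8 = 0 and 28 give t8 = 1.

36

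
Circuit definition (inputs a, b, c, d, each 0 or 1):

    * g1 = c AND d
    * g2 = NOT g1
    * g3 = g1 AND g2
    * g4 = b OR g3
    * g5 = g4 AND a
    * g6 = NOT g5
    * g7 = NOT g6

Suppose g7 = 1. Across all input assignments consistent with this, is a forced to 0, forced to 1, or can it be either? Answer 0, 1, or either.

1

g7 = NOT g6 must be 1, so g6 = 0.
g6 = NOT g5 must be 0, so g5 = 1.
Every assignment with g7 = 1 has a = 1; there are 4 such assignment(s).
  a=1, b=1, c=0, d=0
  a=1, b=1, c=0, d=1
  a=1, b=1, c=1, d=0
  a=1, b=1, c=1, d=1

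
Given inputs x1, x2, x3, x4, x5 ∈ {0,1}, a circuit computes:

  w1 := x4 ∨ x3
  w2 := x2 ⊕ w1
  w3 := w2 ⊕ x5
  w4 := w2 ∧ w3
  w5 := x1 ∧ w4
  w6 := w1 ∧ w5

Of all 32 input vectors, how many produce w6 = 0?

w6 = w1 ∧ w5 must be 0, so at least one of w1, w5 is 0.
Enumerating the 32 input combinations, 29 give w6 = 0 and 3 give w6 = 1.

29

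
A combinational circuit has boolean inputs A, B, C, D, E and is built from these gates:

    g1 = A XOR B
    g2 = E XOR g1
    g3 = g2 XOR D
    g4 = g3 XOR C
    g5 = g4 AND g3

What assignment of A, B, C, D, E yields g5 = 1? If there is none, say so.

g5 = g4 AND g3 must be 1, so both g4 = 1 and g3 = 1.
g4 = g3 XOR C must be 1, so g3 and C differ.
Check with A=0 B=1 C=0 D=1 E=1:
g1 = A XOR B = 0 XOR 1 = 1
g2 = E XOR g1 = 1 XOR 1 = 0
g3 = g2 XOR D = 0 XOR 1 = 1
g4 = g3 XOR C = 1 XOR 0 = 1
g5 = g4 AND g3 = 1 AND 1 = 1
So g5 = 1 as required.

A=0 B=1 C=0 D=1 E=1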